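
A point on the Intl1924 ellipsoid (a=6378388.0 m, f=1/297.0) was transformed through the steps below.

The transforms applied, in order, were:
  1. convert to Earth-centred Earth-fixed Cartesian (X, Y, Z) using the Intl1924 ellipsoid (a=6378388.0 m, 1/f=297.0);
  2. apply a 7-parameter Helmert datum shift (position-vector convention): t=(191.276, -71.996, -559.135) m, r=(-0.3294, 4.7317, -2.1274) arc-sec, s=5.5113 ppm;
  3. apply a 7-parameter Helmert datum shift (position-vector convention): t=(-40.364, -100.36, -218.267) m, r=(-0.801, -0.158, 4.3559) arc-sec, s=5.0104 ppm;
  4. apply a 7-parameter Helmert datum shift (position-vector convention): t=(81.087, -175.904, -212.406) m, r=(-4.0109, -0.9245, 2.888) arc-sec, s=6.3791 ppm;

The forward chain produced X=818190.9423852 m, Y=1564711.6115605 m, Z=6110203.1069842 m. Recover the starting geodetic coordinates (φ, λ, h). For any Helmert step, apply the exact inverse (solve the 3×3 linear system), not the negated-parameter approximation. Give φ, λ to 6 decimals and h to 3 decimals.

start: X=818190.9424, Y=1564711.6116, Z=6110203.1070 m
→ Helmert⁻¹: X=818153.9327, Y=1564747.2585, Z=6110403.2944
→ Helmert⁻¹: X=818227.9235, Y=1564798.7691, Z=6110596.3948
→ Helmert⁻¹: X=817875.8100, Y=1564860.8168, Z=6111143.1106
→ geod (Bowring, a=6378388.000): φ=73.98703800°, λ=62.40614400°, h=2555.7490 m

φ=73.987038°, λ=62.406144°, h=2555.749 m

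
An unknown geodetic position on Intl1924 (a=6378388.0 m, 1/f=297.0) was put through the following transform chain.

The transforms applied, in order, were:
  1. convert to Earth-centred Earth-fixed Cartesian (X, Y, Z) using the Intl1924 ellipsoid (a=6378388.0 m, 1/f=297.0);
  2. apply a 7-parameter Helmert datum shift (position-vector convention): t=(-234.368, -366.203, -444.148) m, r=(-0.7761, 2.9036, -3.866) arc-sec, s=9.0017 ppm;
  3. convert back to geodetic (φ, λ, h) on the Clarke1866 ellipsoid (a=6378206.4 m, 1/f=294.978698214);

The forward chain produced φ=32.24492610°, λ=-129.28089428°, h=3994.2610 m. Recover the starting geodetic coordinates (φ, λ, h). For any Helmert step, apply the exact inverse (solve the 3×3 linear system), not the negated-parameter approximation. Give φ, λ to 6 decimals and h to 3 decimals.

start: φ=32.244926°, λ=-129.280894°, h=3994.261 m
→ ECEF (a=6378206.400, f=1/294.978698214): X=-3420832.6296, Y=-4182285.3563, Z=3385383.9856
→ Helmert⁻¹: X=-3420536.7498, Y=-4181958.3593, Z=3385733.7694
→ geod (Bowring, a=6378388.000): φ=32.24852000°, λ=-129.28066100°, h=3585.1680 m

φ=32.248520°, λ=-129.280661°, h=3585.168 m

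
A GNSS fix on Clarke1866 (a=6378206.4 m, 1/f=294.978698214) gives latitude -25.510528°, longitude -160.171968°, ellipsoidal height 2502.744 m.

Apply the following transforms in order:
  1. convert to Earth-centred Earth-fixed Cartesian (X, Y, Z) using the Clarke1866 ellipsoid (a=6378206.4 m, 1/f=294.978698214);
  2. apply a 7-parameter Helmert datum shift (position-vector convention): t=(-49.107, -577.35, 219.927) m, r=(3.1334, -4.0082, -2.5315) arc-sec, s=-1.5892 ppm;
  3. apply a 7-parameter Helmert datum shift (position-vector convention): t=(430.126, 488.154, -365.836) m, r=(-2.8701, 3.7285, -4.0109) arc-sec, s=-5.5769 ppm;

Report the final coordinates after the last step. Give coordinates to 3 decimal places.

start: φ=-25.510528°, λ=-160.171968°, h=2502.744 m
→ ECEF (a=6378206.400, f=1/294.978698214): X=-5420631.0286, Y=-1954543.5772, Z=-2731145.4309
→ Helmert 7p (PV): X=-5420642.4370, Y=-1955009.8043, Z=-2731056.1904
→ Helmert 7p (PV): X=-5420269.4634, Y=-1954443.3429, Z=-2731281.6080

X=-5420269.463 m, Y=-1954443.343 m, Z=-2731281.608 m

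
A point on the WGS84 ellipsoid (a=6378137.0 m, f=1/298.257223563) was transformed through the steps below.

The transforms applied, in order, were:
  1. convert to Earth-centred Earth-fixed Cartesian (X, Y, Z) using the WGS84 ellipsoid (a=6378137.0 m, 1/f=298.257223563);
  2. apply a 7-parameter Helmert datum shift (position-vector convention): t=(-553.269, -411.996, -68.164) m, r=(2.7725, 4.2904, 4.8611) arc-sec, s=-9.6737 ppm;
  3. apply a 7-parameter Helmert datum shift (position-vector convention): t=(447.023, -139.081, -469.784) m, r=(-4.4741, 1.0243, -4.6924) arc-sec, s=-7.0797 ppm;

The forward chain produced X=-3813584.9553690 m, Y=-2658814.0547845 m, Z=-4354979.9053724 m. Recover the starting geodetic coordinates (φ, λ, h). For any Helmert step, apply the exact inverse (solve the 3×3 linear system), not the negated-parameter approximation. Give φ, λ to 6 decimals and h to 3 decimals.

φ=-43.322454°, λ=-145.120409°, h=1461.483 m

start: X=-3813584.9554, Y=-2658814.0548, Z=-4354979.9054 m
→ Helmert⁻¹: X=-3813976.8725, Y=-2658686.1060, Z=-4354617.5599
→ Helmert⁻¹: X=-3813432.5635, Y=-2658268.4860, Z=-4354635.1110
→ geod (Bowring, a=6378137.000): φ=-43.32245400°, λ=-145.12040900°, h=1461.4830 m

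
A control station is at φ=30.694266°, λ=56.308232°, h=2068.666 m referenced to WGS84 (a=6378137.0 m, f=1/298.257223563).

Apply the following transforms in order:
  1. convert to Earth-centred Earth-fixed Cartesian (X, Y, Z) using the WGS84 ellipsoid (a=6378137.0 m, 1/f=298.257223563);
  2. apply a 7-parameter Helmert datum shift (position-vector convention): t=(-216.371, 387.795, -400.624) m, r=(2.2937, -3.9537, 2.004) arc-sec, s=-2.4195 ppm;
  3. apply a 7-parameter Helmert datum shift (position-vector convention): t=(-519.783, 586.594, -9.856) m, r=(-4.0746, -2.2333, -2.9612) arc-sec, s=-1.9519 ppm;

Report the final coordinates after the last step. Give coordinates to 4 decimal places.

X=3045252.2143 m, Y=4569790.8239 m, Z=3237475.9791 m

start: φ=30.694266°, λ=56.308232°, h=2068.666 m
→ ECEF (a=6378137.000, f=1/298.257223563): X=3046077.5929, Y=4568822.5890, Z=3237848.7026
→ Helmert 7p (PV): X=3045747.3997, Y=4569192.9190, Z=3237549.4379
→ Helmert 7p (PV): X=3045252.2143, Y=4569790.8239, Z=3237475.9791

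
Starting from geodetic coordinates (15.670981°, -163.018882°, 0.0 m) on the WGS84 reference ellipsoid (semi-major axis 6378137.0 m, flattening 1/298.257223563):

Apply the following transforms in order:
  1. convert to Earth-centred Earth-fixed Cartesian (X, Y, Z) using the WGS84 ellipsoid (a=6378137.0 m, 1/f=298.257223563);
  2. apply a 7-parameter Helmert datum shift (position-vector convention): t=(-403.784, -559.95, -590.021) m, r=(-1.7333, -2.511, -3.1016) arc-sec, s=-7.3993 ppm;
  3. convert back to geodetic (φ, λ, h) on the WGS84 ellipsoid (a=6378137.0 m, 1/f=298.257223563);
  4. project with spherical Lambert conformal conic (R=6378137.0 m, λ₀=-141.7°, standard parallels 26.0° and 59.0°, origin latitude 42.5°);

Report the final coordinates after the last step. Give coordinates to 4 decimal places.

E=-2408674.9654 m, N=-2663695.9088 m

start: φ=15.670981°, λ=-163.018882°, h=0.000 m
→ ECEF (a=6378137.000, f=1/298.257223563): X=-5874744.6386, Y=-1793972.8907, Z=1711701.5186
→ Helmert 7p (PV): X=-5875152.7669, Y=-1794416.8450, Z=1711042.3906
→ geod (Bowring, a=6378137.000): φ=15.66397684°, λ=-163.01603355°, h=322.6810 m
→ lcc (R=6378137.0, λ₀=-141.7°): E=-2408674.9654, N=-2663695.9088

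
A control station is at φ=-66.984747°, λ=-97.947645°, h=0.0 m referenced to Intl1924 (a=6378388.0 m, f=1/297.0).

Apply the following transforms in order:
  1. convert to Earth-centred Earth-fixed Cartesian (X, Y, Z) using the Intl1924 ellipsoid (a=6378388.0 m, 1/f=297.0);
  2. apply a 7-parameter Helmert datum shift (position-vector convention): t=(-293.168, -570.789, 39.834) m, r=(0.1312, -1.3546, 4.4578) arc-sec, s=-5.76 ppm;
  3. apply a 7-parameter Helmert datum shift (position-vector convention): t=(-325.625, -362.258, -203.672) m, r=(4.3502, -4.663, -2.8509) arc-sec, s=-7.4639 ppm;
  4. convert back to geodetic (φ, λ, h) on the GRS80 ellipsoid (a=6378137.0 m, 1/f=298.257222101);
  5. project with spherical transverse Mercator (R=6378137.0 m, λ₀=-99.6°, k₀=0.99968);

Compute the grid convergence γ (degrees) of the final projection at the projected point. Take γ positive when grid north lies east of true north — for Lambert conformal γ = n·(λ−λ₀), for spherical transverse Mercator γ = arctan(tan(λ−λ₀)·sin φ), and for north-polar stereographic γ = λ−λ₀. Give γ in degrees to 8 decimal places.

-1.51421811

start: φ=-66.984747°, λ=-97.947645°, h=0.000 m
→ ECEF (a=6378388.000, f=1/297.0): X=-345798.9125, Y=-2476907.4309, Z=-5847882.5323
→ Helmert 7p (PV): X=-345998.1536, Y=-2477467.7066, Z=-5847812.8609
→ Helmert 7p (PV): X=-346223.2385, Y=-2477683.3592, Z=-5848032.9576
→ geod (Bowring, a=6378137.000): φ=-66.97785733°, λ=-97.95481257°, h=635.5384 m
→ into tm (λ₀=-99.6°): φ=-66.97785733°, λ−λ₀=1.64518743°
convergence γ = -1.51421811°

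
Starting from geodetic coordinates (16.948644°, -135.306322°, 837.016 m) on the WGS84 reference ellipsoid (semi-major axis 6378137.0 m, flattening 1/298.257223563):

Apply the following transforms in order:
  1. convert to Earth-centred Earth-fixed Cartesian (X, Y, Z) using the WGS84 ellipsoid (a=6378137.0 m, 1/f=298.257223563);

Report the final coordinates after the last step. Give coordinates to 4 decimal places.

start: φ=16.948644°, λ=-135.306322°, h=837.016 m
→ ECEF (a=6378137.000, f=1/298.257223563): X=-4338943.9095, Y=-4292795.3650, Z=1847641.4931

X=-4338943.9095 m, Y=-4292795.3650 m, Z=1847641.4931 m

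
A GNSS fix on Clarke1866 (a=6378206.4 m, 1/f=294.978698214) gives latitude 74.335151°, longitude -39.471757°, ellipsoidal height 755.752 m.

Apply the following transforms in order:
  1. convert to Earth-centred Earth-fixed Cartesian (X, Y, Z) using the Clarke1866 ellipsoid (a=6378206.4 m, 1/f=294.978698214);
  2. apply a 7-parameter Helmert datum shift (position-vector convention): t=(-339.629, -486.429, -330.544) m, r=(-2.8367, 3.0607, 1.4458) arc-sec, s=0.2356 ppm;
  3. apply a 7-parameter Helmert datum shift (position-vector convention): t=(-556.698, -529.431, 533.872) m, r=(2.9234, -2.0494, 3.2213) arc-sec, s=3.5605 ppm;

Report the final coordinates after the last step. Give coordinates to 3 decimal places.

start: φ=74.335151°, λ=-39.471757°, h=755.752 m
→ ECEF (a=6378206.400, f=1/294.978698214): X=1333763.2163, Y=-1098365.7797, Z=6119692.7030
→ Helmert 7p (PV): X=1333522.4087, Y=-1098758.9561, Z=6119358.9150
→ Helmert 7p (PV): X=1332926.8176, Y=-1099358.2034, Z=6119912.2518

X=1332926.818 m, Y=-1099358.203 m, Z=6119912.252 m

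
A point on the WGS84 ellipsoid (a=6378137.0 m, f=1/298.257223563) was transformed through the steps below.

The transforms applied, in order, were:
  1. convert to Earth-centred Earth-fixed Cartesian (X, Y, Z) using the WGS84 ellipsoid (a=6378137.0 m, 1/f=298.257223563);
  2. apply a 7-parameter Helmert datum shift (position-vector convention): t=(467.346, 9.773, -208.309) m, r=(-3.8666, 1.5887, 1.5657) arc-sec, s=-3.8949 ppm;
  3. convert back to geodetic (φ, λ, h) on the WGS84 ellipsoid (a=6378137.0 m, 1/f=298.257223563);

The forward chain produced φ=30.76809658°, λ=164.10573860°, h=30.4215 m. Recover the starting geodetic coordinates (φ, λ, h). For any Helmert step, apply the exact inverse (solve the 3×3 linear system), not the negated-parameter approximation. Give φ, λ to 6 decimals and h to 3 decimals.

φ=30.767518°, λ=164.107421°, h=545.679 m

start: φ=30.768097°, λ=164.105739°, h=30.421 m
→ ECEF (a=6378137.000, f=1/298.257223563): X=-5275507.9300, Y=1502196.7250, Z=3243844.1017
→ Helmert⁻¹: X=-5276009.4094, Y=1502172.0392, Z=3244052.5684
→ geod (Bowring, a=6378137.000): φ=30.76751800°, λ=164.10742100°, h=545.6790 m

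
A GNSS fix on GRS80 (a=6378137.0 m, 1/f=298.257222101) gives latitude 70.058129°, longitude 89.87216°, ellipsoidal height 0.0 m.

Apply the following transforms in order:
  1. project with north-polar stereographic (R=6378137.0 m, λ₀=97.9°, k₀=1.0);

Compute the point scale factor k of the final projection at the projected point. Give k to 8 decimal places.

start: φ=70.058129°, λ=89.872160°, h=0.000 m
→ into stereo (λ₀=97.9°): φ=70.05812900°, λ−λ₀=-8.02784000°
scale k = 1.03090704

1.03090704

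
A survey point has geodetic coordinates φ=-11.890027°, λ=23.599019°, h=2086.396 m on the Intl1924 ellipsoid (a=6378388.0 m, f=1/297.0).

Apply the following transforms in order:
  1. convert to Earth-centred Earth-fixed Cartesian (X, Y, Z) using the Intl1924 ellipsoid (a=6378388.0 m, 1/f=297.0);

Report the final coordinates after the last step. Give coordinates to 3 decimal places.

X=5722243.501 m, Y=2499870.041 m, Z=-1305945.382 m

start: φ=-11.890027°, λ=23.599019°, h=2086.396 m
→ ECEF (a=6378388.000, f=1/297.0): X=5722243.5013, Y=2499870.0406, Z=-1305945.3821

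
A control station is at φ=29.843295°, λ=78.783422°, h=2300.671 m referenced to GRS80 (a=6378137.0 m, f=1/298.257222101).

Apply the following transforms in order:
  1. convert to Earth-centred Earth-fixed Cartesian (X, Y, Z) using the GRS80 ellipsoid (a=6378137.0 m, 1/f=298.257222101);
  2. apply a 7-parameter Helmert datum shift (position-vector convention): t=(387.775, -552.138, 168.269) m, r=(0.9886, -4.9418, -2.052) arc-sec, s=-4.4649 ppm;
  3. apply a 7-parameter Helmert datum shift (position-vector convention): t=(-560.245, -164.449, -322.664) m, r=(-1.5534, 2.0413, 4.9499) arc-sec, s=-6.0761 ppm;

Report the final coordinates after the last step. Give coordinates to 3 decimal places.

start: φ=29.843295°, λ=78.783422°, h=2300.671 m
→ ECEF (a=6378137.000, f=1/298.257222101): X=1077420.0359, Y=5433117.7675, Z=3156463.0959
→ Helmert 7p (PV): X=1077781.4269, Y=5432515.5242, Z=3156669.1250
→ Helmert 7p (PV): X=1077115.5054, Y=5432367.7039, Z=3156275.7020

X=1077115.505 m, Y=5432367.704 m, Z=3156275.702 m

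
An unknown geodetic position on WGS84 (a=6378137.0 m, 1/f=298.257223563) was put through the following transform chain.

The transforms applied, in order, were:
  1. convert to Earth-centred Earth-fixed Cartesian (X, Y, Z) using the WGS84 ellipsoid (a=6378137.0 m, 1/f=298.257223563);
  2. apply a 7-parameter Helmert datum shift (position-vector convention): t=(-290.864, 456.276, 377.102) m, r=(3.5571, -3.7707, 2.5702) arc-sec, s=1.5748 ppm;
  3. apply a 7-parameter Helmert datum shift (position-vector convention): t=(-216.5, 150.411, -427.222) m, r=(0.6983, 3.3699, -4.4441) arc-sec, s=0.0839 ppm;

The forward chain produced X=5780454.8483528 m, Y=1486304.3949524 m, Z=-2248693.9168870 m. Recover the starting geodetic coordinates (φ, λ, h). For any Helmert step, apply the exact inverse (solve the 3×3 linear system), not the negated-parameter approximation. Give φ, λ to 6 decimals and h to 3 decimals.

start: X=5780454.8484, Y=1486304.3950, Z=-2248693.9169 m
→ Helmert⁻¹: X=5780675.5709, Y=1486270.7963, Z=-2248177.0948
→ Helmert⁻¹: X=5780934.7360, Y=1485701.3669, Z=-2248681.9577
→ geod (Bowring, a=6378137.000): φ=-20.77061300°, λ=14.41310600°, h=2862.0500 m

φ=-20.770613°, λ=14.413106°, h=2862.050 m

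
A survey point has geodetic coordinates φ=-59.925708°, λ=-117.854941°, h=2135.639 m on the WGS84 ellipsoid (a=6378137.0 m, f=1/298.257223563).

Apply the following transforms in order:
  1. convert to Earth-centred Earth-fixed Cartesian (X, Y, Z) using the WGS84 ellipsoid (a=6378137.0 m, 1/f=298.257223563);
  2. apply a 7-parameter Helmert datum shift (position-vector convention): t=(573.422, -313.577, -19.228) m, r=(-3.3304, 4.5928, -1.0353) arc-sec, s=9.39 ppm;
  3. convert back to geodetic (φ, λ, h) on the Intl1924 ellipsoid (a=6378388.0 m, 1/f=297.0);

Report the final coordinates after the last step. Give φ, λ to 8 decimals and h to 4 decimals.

start: φ=-59.925708°, λ=-117.854941°, h=2135.639 m
→ ECEF (a=6378137.000, f=1/298.257223563): X=-1497646.0148, Y=-2833948.1739, Z=-5498182.1220
→ Helmert 7p (PV): X=-1497223.3067, Y=-2834369.6203, Z=-5498173.8722
→ geod (Bowring, a=6378388.000): φ=-59.92502306°, λ=-117.84474123°, h=2033.6435 m

φ=-59.92502306°, λ=-117.84474123°, h=2033.6435 m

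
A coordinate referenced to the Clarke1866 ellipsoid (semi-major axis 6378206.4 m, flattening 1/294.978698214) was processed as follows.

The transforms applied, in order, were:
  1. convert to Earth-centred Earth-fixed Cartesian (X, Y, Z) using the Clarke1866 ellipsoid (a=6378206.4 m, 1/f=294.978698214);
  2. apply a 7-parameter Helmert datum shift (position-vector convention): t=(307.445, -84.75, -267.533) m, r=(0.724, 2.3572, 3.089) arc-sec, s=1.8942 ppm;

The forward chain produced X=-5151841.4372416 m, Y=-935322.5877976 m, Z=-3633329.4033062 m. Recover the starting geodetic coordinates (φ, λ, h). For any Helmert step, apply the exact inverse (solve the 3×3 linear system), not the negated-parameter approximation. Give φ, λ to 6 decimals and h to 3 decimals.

start: X=-5151841.4372, Y=-935322.5878, Z=-3633329.4033 m
→ Helmert⁻¹: X=-5152111.6088, Y=-935171.6612, Z=-3633110.5845
→ geod (Bowring, a=6378206.400): φ=-34.93656600°, λ=-169.71211900°, h=2092.5430 m

φ=-34.936566°, λ=-169.712119°, h=2092.543 m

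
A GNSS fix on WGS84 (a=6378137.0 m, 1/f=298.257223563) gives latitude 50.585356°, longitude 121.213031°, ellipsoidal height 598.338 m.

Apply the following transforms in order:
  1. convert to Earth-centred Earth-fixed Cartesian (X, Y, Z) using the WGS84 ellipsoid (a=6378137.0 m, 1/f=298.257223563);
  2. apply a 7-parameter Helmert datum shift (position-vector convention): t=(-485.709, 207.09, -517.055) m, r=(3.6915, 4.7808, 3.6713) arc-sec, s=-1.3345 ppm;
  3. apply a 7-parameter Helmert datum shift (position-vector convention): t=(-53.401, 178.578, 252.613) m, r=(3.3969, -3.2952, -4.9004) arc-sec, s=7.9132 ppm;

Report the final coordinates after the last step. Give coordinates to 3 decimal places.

start: φ=50.585356°, λ=121.213031°, h=598.338 m
→ ECEF (a=6378137.000, f=1/298.257223563): X=-2103021.9947, Y=3470720.3655, Z=4904848.8980
→ Helmert 7p (PV): X=-2103452.9880, Y=3470797.6108, Z=4904436.1562
→ Helmert 7p (PV): X=-2103518.9267, Y=3470972.8577, Z=4904751.1346

X=-2103518.927 m, Y=3470972.858 m, Z=4904751.135 m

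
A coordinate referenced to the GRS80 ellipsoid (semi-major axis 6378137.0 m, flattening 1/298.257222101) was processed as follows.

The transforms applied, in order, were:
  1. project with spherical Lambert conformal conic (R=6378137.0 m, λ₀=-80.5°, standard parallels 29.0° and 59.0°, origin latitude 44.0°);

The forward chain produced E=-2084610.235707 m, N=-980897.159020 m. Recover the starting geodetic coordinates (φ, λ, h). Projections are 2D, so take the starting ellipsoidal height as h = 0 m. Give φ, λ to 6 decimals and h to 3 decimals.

start: E=-2084610.2357, N=-980897.1590 m
→ lcc⁻¹: φ=32.24841600°, λ=-103.21911500°

φ=32.248416°, λ=-103.219115°, h=0.000 m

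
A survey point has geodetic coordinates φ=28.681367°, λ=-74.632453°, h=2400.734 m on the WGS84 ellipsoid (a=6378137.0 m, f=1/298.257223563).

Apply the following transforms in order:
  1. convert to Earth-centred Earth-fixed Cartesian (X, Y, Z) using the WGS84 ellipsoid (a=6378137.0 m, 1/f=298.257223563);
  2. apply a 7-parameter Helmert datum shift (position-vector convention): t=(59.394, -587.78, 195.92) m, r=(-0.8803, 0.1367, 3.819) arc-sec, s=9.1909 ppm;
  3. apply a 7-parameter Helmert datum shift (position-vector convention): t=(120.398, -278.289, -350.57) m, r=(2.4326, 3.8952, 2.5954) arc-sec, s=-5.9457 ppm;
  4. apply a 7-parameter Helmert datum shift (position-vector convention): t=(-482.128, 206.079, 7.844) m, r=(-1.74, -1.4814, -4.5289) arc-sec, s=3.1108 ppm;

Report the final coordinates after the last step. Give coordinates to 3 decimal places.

X=1484374.700 m, Y=-5402362.430 m, Z=3043977.777 m

start: φ=28.681367°, λ=-74.632453°, h=2400.734 m
→ ECEF (a=6378137.000, f=1/298.257223563): X=1484580.5864, Y=-5401684.4377, Z=3044118.6780
→ Helmert 7p (PV): X=1484755.6558, Y=-5402281.3849, Z=3044364.6459
→ Helmert 7p (PV): X=1484992.6925, Y=-5402544.7749, Z=3043904.2245
→ Helmert 7p (PV): X=1484374.7000, Y=-5402362.4301, Z=3043977.7775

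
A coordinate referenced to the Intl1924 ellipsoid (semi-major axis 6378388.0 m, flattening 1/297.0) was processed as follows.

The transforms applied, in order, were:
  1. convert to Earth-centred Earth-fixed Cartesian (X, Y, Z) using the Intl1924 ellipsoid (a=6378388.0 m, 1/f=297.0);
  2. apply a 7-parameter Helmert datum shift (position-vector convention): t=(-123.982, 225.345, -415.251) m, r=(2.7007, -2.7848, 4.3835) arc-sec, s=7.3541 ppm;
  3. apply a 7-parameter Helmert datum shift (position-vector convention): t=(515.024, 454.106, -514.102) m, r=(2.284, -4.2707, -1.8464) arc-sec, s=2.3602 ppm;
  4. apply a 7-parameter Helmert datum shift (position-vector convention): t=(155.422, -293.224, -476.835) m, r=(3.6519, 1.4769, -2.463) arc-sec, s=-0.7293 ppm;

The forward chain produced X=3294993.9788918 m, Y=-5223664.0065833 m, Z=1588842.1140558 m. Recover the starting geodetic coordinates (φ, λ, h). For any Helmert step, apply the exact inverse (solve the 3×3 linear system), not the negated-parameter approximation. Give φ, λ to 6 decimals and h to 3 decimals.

φ=14.533945°, λ=-57.762556°, h=433.314 m

start: X=3294993.9789, Y=-5223664.0066, Z=1588842.1141 m
→ Helmert⁻¹: X=3294891.9504, Y=-5223307.1070, Z=1589436.1785
→ Helmert⁻¹: X=3294448.8311, Y=-5223701.7877, Z=1589936.1593
→ Helmert⁻¹: X=3294459.0382, Y=-5223937.9057, Z=1590363.6349
→ geod (Bowring, a=6378388.000): φ=14.53394500°, λ=-57.76255600°, h=433.3140 m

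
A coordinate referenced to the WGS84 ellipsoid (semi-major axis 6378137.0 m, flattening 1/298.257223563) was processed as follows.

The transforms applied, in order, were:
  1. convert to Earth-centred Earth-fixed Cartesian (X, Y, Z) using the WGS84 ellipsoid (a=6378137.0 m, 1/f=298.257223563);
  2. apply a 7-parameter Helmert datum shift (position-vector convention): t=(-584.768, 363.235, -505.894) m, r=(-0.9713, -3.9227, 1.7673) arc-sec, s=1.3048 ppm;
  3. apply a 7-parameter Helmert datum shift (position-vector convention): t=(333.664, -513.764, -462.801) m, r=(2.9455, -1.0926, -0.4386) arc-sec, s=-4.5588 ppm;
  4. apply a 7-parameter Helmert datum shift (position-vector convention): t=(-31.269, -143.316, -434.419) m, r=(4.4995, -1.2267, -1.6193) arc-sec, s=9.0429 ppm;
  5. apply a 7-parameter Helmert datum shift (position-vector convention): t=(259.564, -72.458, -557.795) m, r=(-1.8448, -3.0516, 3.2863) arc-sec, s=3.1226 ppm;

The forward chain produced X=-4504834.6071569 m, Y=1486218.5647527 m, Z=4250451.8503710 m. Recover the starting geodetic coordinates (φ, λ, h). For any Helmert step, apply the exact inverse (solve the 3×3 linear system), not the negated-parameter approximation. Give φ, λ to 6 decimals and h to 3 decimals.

start: X=-4504834.6072, Y=1486218.5648, Z=4250451.8504 m
→ Helmert⁻¹: X=-4504993.5300, Y=1486320.1362, Z=4251076.3141
→ Helmert⁻¹: X=-4504907.9091, Y=1486507.3865, Z=4251466.6521
→ Helmert⁻¹: X=-4505242.7509, Y=1487079.0683, Z=4251951.4657
→ Helmert⁻¹: X=-4504558.4927, Y=1486732.4638, Z=4252544.4789
→ geod (Bowring, a=6378137.000): φ=42.06709400°, λ=161.73449300°, h=2097.5440 m

φ=42.067094°, λ=161.734493°, h=2097.544 m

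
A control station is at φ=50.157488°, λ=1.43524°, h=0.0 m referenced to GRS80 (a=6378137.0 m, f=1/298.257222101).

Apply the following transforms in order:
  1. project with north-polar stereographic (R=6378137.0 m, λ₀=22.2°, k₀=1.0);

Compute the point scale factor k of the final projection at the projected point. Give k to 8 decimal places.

1.13134435

start: φ=50.157488°, λ=1.435240°, h=0.000 m
→ into stereo (λ₀=22.2°): φ=50.15748800°, λ−λ₀=-20.76476000°
scale k = 1.13134435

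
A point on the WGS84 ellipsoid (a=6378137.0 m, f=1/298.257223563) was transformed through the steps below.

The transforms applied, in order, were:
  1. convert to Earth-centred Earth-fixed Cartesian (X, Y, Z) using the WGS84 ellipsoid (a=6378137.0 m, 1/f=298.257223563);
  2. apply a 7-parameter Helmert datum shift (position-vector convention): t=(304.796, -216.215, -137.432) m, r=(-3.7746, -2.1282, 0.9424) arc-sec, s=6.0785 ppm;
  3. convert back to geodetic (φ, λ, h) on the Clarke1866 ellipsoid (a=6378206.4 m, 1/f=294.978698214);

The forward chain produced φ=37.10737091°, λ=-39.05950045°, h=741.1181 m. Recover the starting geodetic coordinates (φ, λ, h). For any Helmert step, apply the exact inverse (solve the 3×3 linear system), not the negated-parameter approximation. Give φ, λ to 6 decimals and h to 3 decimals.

start: φ=37.107371°, λ=-39.059500°, h=741.118 m
→ ECEF (a=6378206.400, f=1/294.978698214): X=3955084.1858, Y=-3209570.3645, Z=3827157.3266
→ Helmert⁻¹: X=3954780.1754, Y=-3209422.7469, Z=3827171.9582
→ geod (Bowring, a=6378137.000): φ=37.10720400°, λ=-39.06036600°, h=470.4920 m

φ=37.107204°, λ=-39.060366°, h=470.492 m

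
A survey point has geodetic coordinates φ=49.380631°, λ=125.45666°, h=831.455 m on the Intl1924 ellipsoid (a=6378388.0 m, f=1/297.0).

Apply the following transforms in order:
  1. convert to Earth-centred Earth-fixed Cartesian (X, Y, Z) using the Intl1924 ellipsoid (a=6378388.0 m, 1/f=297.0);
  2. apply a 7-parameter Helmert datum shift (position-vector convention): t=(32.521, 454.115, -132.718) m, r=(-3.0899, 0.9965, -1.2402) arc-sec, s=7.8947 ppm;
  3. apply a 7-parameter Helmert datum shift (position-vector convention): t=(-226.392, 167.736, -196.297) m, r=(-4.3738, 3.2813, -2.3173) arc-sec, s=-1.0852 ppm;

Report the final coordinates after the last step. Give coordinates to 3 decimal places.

start: φ=49.380631°, λ=125.456660°, h=831.455 m
→ ECEF (a=6378388.000, f=1/297.0): X=-2413819.7209, Y=3389470.7483, Z=4818947.1577
→ Helmert 7p (PV): X=-2413762.5951, Y=3390038.3254, Z=4818813.3700
→ Helmert 7p (PV): X=-2413871.6235, Y=3390331.6819, Z=4818578.3572

X=-2413871.623 m, Y=3390331.682 m, Z=4818578.357 m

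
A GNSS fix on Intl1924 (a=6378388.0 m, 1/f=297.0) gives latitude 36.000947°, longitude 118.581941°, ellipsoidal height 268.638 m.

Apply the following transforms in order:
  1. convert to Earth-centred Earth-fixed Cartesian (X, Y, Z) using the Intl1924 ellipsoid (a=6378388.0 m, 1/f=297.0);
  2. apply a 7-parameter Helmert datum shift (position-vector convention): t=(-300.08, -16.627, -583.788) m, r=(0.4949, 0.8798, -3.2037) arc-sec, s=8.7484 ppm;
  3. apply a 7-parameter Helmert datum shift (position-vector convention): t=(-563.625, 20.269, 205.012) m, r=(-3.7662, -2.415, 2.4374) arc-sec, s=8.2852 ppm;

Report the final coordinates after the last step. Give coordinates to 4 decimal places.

X=-2472592.3313 m, Y=4536924.7653 m, Z=3728087.7619 m

start: φ=36.000947°, λ=118.581941°, h=268.638 m
→ ECEF (a=6378388.000, f=1/297.0): X=-2471675.6324, Y=4536775.5417, Z=3728493.3853
→ Helmert 7p (PV): X=-2471910.9663, Y=4536828.0486, Z=3727963.6438
→ Helmert 7p (PV): X=-2472592.3313, Y=4536924.7653, Z=3728087.7619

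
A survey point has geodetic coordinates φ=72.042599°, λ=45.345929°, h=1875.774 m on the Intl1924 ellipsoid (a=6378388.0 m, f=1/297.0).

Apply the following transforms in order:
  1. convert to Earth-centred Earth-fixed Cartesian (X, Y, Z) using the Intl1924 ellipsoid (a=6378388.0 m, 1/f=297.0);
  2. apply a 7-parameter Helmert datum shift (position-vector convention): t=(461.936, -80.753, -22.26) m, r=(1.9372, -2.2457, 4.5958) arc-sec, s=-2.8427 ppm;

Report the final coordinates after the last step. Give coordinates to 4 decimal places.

X=1387109.2859 m, Y=1403484.9506 m, Z=6047070.2972 m

start: φ=72.042599°, λ=45.345929°, h=1875.774 m
→ ECEF (a=6378388.000, f=1/297.0): X=1386748.4027, Y=1403595.5883, Z=6047081.4668
→ Helmert 7p (PV): X=1387109.2859, Y=1403484.9506, Z=6047070.2972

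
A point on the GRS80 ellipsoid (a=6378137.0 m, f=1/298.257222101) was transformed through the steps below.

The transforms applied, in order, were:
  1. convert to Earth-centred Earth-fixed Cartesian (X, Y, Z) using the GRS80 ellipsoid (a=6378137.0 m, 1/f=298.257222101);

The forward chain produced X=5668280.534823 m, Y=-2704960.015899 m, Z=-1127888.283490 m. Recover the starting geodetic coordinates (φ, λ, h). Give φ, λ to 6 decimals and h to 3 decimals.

φ=-10.247914°, λ=-25.510942°, h=3627.138 m

start: X=5668280.5348, Y=-2704960.0159, Z=-1127888.2835 m
→ geod (Bowring, a=6378137.000): φ=-10.24791400°, λ=-25.51094200°, h=3627.1380 m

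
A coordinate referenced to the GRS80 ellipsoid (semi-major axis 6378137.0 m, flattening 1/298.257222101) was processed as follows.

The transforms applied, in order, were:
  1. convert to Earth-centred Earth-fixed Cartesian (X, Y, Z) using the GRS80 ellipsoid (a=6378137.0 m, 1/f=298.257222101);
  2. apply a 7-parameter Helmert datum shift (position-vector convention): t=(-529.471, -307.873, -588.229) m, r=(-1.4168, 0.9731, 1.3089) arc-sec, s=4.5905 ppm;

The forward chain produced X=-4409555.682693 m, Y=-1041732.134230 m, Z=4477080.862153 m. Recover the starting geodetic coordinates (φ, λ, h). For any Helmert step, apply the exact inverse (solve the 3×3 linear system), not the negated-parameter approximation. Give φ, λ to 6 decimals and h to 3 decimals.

φ=44.856920°, λ=-166.710205°, h=2168.570 m

start: X=-4409555.6827, Y=-1041732.1342, Z=4477080.8622 m
→ Helmert⁻¹: X=-4409033.7049, Y=-1041422.2581, Z=4477620.5825
→ geod (Bowring, a=6378137.000): φ=44.85692000°, λ=-166.71020500°, h=2168.5700 m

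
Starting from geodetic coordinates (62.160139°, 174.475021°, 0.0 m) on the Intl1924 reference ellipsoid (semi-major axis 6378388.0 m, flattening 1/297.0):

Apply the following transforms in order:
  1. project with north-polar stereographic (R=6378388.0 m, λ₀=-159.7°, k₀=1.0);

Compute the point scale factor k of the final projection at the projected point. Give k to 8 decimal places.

start: φ=62.160139°, λ=174.475021°, h=0.000 m
→ into stereo (λ₀=-159.7°): φ=62.16013900°, λ−λ₀=-25.82497900°
scale k = 1.06142673

1.06142673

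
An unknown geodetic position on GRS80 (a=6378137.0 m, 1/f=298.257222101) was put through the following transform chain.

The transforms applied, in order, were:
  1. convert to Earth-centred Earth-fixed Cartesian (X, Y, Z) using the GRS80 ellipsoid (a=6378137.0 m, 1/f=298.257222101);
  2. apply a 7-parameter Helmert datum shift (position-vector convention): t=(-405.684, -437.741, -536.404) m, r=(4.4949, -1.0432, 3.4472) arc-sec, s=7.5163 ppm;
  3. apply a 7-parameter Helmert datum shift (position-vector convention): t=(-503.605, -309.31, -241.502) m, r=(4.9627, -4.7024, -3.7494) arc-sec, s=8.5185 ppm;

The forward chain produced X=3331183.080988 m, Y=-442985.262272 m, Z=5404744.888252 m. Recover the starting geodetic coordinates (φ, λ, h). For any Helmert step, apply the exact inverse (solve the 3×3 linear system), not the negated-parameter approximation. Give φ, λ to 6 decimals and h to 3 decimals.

start: X=3331183.0810, Y=-442985.2623, Z=5404744.8883 m
→ Helmert⁻¹: X=3331789.5682, Y=-442481.5769, Z=5404875.0366
→ Helmert⁻¹: X=3332190.1581, Y=-441978.4096, Z=5405363.5909
→ geod (Bowring, a=6378137.000): φ=58.29646800°, λ=-7.55555300°, h=2585.9830 m

φ=58.296468°, λ=-7.555553°, h=2585.983 m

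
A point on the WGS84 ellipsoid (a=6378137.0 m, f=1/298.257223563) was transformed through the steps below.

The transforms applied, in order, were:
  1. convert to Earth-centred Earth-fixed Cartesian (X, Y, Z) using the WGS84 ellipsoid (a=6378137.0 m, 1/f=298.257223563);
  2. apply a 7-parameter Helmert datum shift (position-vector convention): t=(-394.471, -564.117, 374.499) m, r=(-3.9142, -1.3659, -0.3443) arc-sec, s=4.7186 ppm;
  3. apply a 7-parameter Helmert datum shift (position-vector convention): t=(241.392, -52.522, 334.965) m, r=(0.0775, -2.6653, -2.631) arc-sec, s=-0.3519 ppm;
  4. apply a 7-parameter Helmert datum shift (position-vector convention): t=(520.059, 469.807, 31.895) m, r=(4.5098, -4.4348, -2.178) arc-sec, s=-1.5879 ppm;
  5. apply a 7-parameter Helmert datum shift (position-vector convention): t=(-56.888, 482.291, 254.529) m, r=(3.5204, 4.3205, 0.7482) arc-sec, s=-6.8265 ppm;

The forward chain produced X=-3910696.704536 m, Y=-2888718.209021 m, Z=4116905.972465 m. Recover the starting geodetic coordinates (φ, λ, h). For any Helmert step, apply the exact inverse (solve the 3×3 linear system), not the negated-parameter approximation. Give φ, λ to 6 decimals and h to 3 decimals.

start: X=-3910696.7045, Y=-2888718.2090, Z=4116905.9725 m
→ Helmert⁻¹: X=-3910763.2215, Y=-2889135.7771, Z=4116646.9396
→ Helmert⁻¹: X=-3911170.4670, Y=-2889561.4619, Z=4116768.8514
→ Helmert⁻¹: X=-3911323.1857, Y=-2889558.3007, Z=4116486.9617
→ Helmert⁻¹: X=-3910878.1813, Y=-2889065.1887, Z=4116064.1141
→ geod (Bowring, a=6378137.000): φ=40.43881200°, λ=-143.54577500°, h=1346.1930 m

φ=40.438812°, λ=-143.545775°, h=1346.193 m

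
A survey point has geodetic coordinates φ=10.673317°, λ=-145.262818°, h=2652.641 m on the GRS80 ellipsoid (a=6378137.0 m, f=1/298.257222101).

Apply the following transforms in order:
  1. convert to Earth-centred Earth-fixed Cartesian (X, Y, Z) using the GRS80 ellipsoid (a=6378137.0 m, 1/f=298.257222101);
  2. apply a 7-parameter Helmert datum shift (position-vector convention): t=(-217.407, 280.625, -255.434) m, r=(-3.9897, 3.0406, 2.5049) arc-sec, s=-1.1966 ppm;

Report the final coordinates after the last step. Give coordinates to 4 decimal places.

X=-5153593.6464 m, Y=-3573118.1809 m, Z=1173894.5831 m

start: φ=10.673317°, λ=-145.262818°, h=2652.641 m
→ ECEF (a=6378137.000, f=1/298.257222101): X=-5153443.1076, Y=-3573363.2063, Z=1174006.3358
→ Helmert 7p (PV): X=-5153593.6464, Y=-3573118.1809, Z=1173894.5831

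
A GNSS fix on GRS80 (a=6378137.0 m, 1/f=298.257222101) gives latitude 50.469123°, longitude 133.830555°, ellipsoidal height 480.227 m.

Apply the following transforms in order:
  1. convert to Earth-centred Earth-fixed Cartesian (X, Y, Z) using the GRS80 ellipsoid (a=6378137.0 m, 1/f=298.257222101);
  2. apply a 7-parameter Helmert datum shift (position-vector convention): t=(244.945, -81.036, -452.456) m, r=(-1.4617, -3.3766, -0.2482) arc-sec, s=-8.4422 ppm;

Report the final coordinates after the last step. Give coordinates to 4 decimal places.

X=-2817052.5583 m, Y=2934593.4727 m, Z=4895976.7869 m

start: φ=50.469123°, λ=133.830555°, h=480.227 m
→ ECEF (a=6378137.000, f=1/298.257222101): X=-2817244.6616, Y=2934661.1946, Z=4896537.4953
→ Helmert 7p (PV): X=-2817052.5583, Y=2934593.4727, Z=4895976.7869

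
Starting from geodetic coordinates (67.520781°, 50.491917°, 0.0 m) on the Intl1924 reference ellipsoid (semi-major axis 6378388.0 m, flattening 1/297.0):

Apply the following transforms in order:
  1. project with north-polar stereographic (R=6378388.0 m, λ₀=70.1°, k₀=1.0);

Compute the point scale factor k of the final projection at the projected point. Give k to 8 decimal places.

1.03949117

start: φ=67.520781°, λ=50.491917°, h=0.000 m
→ into stereo (λ₀=70.1°): φ=67.52078100°, λ−λ₀=-19.60808300°
scale k = 1.03949117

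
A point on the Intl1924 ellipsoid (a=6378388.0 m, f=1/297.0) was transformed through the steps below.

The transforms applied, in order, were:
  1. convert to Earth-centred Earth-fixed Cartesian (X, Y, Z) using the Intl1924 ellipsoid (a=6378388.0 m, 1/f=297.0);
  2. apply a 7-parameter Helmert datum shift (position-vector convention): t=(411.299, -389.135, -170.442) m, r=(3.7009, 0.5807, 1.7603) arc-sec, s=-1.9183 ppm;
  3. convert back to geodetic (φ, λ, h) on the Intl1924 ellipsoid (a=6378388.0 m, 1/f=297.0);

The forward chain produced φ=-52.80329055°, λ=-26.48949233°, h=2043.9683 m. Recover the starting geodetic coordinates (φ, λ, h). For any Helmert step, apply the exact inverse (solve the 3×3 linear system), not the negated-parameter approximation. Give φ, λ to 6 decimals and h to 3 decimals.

φ=-52.805639°, λ=-26.488648°, h=1592.726 m

start: φ=-52.803291°, λ=-26.489492°, h=2043.968 m
→ ECEF (a=6378388.000, f=1/297.0): X=3459740.8361, Y=-1724171.0034, Z=-5059068.0872
→ Helmert⁻¹: X=3459335.7033, Y=-1723905.4663, Z=-5058866.6795
→ geod (Bowring, a=6378388.000): φ=-52.80563900°, λ=-26.48864800°, h=1592.7260 m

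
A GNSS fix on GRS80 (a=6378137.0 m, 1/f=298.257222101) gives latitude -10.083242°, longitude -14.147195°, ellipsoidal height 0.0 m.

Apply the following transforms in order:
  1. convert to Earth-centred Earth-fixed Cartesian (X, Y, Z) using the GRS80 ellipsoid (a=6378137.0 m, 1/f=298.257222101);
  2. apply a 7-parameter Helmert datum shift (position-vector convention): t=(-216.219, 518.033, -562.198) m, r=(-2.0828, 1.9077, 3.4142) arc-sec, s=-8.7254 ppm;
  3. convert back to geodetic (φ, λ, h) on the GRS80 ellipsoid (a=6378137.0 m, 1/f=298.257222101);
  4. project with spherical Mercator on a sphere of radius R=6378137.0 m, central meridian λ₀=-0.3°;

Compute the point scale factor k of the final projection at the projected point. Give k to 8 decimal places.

1.01570652

start: φ=-10.083242°, λ=-14.147195°, h=0.000 m
→ ECEF (a=6378137.000, f=1/298.257222101): X=6089793.3101, Y=-1534984.1550, Z=-1109314.7391
→ Helmert 7p (PV): X=6089539.1031, Y=-1534363.1296, Z=-1109908.0810
→ geod (Bowring, a=6378137.000): φ=-10.08915416°, λ=-14.14226766°, h=-288.1945 m
→ into merc (λ₀=-0.3°): φ=-10.08915416°, λ−λ₀=-13.84226766°
scale k = 1.01570652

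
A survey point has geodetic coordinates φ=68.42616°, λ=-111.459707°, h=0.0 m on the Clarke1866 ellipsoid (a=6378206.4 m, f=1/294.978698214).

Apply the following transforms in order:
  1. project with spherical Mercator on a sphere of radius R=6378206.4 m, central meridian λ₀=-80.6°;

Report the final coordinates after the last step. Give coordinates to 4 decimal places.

start: φ=68.426160°, λ=-111.459707°, h=0.000 m
→ merc (R=6378206.4, λ₀=-80.6°): E=-3435324.2484, N=10574933.0526

E=-3435324.2484 m, N=10574933.0526 m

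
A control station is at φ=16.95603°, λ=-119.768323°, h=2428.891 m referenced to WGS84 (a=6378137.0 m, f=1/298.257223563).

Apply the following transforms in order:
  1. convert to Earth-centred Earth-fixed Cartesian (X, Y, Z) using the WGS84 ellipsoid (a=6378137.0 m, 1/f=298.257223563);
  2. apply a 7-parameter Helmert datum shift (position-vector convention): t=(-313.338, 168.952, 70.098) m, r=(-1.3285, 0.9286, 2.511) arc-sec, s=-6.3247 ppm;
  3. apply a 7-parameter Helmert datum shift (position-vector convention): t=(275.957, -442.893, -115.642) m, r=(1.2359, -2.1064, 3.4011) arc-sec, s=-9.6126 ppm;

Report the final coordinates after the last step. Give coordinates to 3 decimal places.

X=-3030911.069 m, Y=-5299602.003 m, Z=1848797.788 m

start: φ=16.956030°, λ=-119.768323°, h=2428.891 m
→ ECEF (a=6378137.000, f=1/298.257223563): X=-3031063.3277, Y=-5299326.4655, Z=1848887.7285
→ Helmert 7p (PV): X=-3031284.6597, Y=-5299148.9876, Z=1848993.9100
→ Helmert 7p (PV): X=-3030911.0693, Y=-5299602.0031, Z=1848797.7876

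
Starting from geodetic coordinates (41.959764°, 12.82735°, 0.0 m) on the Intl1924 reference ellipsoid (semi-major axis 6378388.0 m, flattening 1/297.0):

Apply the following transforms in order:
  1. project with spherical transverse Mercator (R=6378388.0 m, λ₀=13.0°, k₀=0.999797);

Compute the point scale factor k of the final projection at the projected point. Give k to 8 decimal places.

0.99979951

start: φ=41.959764°, λ=12.827350°, h=0.000 m
→ into tm (λ₀=13.0°): φ=41.95976400°, λ−λ₀=-0.17265000°
scale k = 0.99979951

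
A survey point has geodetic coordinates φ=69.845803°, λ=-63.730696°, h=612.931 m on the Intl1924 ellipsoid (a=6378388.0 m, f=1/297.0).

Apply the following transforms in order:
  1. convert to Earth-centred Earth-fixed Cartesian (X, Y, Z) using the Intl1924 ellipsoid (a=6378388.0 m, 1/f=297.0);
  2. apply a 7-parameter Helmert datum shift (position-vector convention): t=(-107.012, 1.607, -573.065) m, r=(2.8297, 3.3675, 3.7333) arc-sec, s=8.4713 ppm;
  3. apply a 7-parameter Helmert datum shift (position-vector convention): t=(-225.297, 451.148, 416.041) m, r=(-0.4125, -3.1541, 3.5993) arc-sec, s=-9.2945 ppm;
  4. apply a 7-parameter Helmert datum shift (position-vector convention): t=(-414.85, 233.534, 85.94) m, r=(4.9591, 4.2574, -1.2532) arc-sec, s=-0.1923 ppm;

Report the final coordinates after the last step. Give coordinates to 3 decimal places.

start: φ=69.845803°, λ=-63.730696°, h=612.931 m
→ ECEF (a=6378388.000, f=1/297.0): X=975651.7681, Y=-1976746.8378, Z=5965849.7557
→ Helmert 7p (PV): X=975686.1996, Y=-1976826.1623, Z=5965284.1817
→ Helmert 7p (PV): X=975395.1118, Y=-1976327.6856, Z=5965663.6513
→ Helmert 7p (PV): X=975091.2007, Y=-1976243.1265, Z=5965680.7959

X=975091.201 m, Y=-1976243.127 m, Z=5965680.796 m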